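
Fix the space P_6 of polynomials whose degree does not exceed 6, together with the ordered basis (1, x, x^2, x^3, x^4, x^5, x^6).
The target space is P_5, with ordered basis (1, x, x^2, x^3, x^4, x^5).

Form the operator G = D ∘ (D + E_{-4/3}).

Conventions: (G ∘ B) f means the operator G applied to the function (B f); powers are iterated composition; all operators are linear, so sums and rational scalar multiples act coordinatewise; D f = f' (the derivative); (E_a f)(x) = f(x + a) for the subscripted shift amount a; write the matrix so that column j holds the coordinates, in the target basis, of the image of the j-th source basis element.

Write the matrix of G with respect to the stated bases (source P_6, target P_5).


the matrix is [[0, 1, -2/3, 16/3, -256/27, 1280/81, -2048/81]; [0, 0, 2, -2, 64/3, -1280/27, 2560/27]; [0, 0, 0, 3, -4, 160/3, -1280/9]; [0, 0, 0, 0, 4, -20/3, 320/3]; [0, 0, 0, 0, 0, 5, -10]; [0, 0, 0, 0, 0, 0, 6]] (rows listed top to bottom)

image of 1: 0
image of x: 1
image of x^2: 2x - 2/3
image of x^3: 3x^2 - 2x + 16/3
image of x^4: 4x^3 - 4x^2 + (64/3)x - 256/27
image of x^5: 5x^4 - (20/3)x^3 + (160/3)x^2 - (1280/27)x + 1280/81
image of x^6: 6x^5 - 10x^4 + (320/3)x^3 - (1280/9)x^2 + (2560/27)x - 2048/81
each image's coordinates form column j of the matrix


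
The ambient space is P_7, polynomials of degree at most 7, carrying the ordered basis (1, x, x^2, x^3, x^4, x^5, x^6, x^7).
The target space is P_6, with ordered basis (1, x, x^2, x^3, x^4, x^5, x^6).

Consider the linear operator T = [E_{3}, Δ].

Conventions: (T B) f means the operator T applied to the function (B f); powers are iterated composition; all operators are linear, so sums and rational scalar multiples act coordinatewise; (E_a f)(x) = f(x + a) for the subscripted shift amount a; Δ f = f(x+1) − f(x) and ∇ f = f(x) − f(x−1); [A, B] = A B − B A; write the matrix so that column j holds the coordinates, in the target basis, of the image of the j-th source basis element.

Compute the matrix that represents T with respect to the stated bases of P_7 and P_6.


the matrix is [[0, 0, 0, 0, 0, 0, 0, 0]; [0, 0, 0, 0, 0, 0, 0, 0]; [0, 0, 0, 0, 0, 0, 0, 0]; [0, 0, 0, 0, 0, 0, 0, 0]; [0, 0, 0, 0, 0, 0, 0, 0]; [0, 0, 0, 0, 0, 0, 0, 0]; [0, 0, 0, 0, 0, 0, 0, 0]] (rows listed top to bottom)

image of 1: 0
image of x: 0
image of x^2: 0
image of x^3: 0
image of x^4: 0
image of x^5: 0
image of x^6: 0
image of x^7: 0
each image's coordinates form column j of the matrix


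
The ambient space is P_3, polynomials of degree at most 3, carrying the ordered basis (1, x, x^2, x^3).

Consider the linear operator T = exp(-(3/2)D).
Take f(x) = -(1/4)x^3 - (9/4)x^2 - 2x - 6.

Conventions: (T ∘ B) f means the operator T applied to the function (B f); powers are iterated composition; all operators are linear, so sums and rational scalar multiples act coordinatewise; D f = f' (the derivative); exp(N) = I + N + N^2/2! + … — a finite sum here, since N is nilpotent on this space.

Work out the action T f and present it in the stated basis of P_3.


the image equals g(x) = -(1/4)x^3 - (9/8)x^2 + (49/16)x - 231/32

order-1 term: (9/8)x^2 + (27/4)x + 3
order-2 term: -(27/16)x - 81/16
order-3 term: 27/32
the series for exp(-(3/2)D) f terminates at order 3
exp(-(3/2)D) f = -(1/4)x^3 - (9/8)x^2 + (49/16)x - 231/32


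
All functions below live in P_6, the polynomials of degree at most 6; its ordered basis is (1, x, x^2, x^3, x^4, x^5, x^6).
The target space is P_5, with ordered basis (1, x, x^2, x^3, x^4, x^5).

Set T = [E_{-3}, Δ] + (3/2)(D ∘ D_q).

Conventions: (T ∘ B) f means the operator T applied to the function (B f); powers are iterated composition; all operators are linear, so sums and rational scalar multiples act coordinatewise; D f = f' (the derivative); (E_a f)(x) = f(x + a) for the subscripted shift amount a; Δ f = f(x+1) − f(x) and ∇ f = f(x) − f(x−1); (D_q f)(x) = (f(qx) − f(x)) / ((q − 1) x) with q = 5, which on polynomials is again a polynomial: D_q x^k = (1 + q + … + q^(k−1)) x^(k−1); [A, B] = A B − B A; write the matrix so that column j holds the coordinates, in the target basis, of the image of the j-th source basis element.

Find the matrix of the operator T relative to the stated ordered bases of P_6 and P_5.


image of 1: 0
image of x: 0
image of x^2: 9
image of x^3: 93x
image of x^4: 702x^2
image of x^5: 4686x^3
image of x^6: 29295x^4
each image's coordinates form column j of the matrix

the matrix is [[0, 0, 9, 0, 0, 0, 0]; [0, 0, 0, 93, 0, 0, 0]; [0, 0, 0, 0, 702, 0, 0]; [0, 0, 0, 0, 0, 4686, 0]; [0, 0, 0, 0, 0, 0, 29295]; [0, 0, 0, 0, 0, 0, 0]] (rows listed top to bottom)


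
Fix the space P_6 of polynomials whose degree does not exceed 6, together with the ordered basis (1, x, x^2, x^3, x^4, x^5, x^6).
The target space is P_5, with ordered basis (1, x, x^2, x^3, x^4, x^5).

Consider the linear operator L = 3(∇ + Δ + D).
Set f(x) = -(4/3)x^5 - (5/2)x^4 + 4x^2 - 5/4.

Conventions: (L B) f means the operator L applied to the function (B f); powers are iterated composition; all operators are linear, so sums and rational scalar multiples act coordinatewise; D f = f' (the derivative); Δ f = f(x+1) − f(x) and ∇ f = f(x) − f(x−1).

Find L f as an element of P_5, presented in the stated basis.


the image equals g(x) = -60x^4 - 90x^3 - 80x^2 + 12x - 8

∇ f = -(20/3)x^4 + (10/3)x^3 + (5/3)x^2 + (14/3)x - 17/6
Δ f = -(20/3)x^4 - (70/3)x^3 - (85/3)x^2 - (26/3)x + 1/6
D f = -(20/3)x^4 - 10x^3 + 8x
(∇ + Δ + D) f = -20x^4 - 30x^3 - (80/3)x^2 + 4x - 8/3
(3(∇ + Δ + D)) f = -60x^4 - 90x^3 - 80x^2 + 12x - 8


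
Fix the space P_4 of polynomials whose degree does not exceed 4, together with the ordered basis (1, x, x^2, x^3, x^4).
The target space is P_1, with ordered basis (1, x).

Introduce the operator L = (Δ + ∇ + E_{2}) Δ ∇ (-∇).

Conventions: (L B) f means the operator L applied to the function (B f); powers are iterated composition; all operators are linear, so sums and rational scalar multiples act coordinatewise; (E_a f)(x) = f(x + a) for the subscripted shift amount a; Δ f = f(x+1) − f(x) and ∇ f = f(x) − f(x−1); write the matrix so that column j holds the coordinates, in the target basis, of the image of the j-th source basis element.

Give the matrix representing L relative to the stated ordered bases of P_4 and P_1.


image of 1: 0
image of x: 0
image of x^2: 0
image of x^3: -6
image of x^4: -24x - 84
each image's coordinates form column j of the matrix

the matrix is [[0, 0, 0, -6, -84]; [0, 0, 0, 0, -24]] (rows listed top to bottom)


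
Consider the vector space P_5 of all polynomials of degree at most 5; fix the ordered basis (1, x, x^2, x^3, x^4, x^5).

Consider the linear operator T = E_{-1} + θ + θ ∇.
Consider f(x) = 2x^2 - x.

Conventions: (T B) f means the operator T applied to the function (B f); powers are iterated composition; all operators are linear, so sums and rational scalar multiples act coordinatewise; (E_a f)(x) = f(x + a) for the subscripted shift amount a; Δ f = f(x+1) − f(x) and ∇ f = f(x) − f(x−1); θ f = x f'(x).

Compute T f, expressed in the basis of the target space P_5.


g(x) = 6x^2 - 2x + 3

E_{-1} f = 2x^2 - 5x + 3
θ f = 4x^2 - x
∇ f = 4x - 3
θ ∇ f = 4x
(E_{-1} + θ + θ ∇) f = 6x^2 - 2x + 3


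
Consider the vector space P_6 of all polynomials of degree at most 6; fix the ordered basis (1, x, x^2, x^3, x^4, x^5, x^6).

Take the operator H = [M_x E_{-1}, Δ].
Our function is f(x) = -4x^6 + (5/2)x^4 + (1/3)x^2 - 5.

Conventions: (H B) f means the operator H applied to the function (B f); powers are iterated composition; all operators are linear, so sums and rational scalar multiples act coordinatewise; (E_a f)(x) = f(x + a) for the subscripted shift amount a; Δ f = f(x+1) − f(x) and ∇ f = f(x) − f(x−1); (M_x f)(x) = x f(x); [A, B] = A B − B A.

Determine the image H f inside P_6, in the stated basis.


the result is g(x) = 4x^6 - (5/2)x^4 - (1/3)x^2 + 5

Δ f = -24x^5 - 60x^4 - 70x^3 - 45x^2 - (40/3)x - 7/6
E_{-1} Δ f = -24x^5 + 60x^4 - 70x^3 + 45x^2 - (40/3)x + 7/6
M_x E_{-1} Δ f = -24x^6 + 60x^5 - 70x^4 + 45x^3 - (40/3)x^2 + (7/6)x
E_{-1} f = -4x^6 + 24x^5 - (115/2)x^4 + 70x^3 - (134/3)x^2 + (40/3)x - 37/6
M_x E_{-1} f = -4x^7 + 24x^6 - (115/2)x^5 + 70x^4 - (134/3)x^3 + (40/3)x^2 - (37/6)x
Δ (M_x E_{-1}) f = -28x^6 + 60x^5 - (135/2)x^4 + 45x^3 - 13x^2 + (7/6)x - 5
[M_x E_{-1}, Δ] f = 4x^6 - (5/2)x^4 - (1/3)x^2 + 5


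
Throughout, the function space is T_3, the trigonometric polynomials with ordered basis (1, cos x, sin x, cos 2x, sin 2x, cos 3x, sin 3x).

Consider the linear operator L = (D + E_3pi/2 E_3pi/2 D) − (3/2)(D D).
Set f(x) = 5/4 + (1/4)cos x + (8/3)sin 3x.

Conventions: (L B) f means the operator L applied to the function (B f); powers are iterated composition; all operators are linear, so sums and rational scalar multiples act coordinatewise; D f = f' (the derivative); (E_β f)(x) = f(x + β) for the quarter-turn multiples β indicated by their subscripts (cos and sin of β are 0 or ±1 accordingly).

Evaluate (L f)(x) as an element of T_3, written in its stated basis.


D f = -(1/4)sin x + 8cos 3x
D f = -(1/4)sin x + 8cos 3x
E_3pi/2 D f = (1/4)cos x - 8sin 3x
E_3pi/2 E_3pi/2 D f = (1/4)sin x - 8cos 3x
(D + E_3pi/2 E_3pi/2 D) f = 0
D f = -(1/4)sin x + 8cos 3x
D D f = -(1/4)cos x - 24sin 3x
(-(3/2)(D D)) f = (3/8)cos x + 36sin 3x
((D + E_3pi/2 E_3pi/2 D) − (3/2)(D D)) f = (3/8)cos x + 36sin 3x

the image equals g(x) = (3/8)cos x + 36sin 3x


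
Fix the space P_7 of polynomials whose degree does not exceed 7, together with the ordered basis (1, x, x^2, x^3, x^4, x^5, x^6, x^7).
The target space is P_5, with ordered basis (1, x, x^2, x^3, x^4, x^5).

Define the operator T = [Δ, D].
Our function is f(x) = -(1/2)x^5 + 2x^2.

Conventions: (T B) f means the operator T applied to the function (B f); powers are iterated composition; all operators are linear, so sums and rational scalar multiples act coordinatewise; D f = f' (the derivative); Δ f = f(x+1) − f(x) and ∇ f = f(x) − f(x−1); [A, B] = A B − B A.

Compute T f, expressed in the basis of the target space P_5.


the result is g(x) = 0

D f = -(5/2)x^4 + 4x
Δ D f = -10x^3 - 15x^2 - 10x + 3/2
Δ f = -(5/2)x^4 - 5x^3 - 5x^2 + (3/2)x + 3/2
D Δ f = -10x^3 - 15x^2 - 10x + 3/2
[Δ, D] f = 0


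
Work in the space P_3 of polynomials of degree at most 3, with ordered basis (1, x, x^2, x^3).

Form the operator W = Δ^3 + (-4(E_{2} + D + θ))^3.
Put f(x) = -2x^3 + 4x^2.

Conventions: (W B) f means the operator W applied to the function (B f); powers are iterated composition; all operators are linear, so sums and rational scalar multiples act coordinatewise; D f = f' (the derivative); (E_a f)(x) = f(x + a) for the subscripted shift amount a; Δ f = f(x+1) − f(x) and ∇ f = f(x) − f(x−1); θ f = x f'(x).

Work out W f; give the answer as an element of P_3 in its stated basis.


g(x) = 8192x^3 + 35712x^2 + 76032x + 70388

Δ f = -6x^2 + 2x + 2
Δ Δ f = -12x - 4
Δ Δ Δ f = -12
E_{2} f = -2x^3 - 8x^2 - 8x
D f = -6x^2 + 8x
θ f = -6x^3 + 8x^2
(E_{2} + D + θ) f = -8x^3 - 6x^2
(-4(E_{2} + D + θ)) f = 32x^3 + 24x^2
E_{2} (-4(E_{2} + D + θ)) f = 32x^3 + 216x^2 + 480x + 352
D (-4(E_{2} + D + θ)) f = 96x^2 + 48x
θ (-4(E_{2} + D + θ)) f = 96x^3 + 48x^2
(E_{2} + D + θ) (-4(E_{2} + D + θ)) f = 128x^3 + 360x^2 + 528x + 352
(-4(E_{2} + D + θ)) (-4(E_{2} + D + θ)) f = -512x^3 - 1440x^2 - 2112x - 1408
E_{2} (-4(E_{2} + D + θ)) (-4(E_{2} + D + θ)) f = -512x^3 - 4512x^2 - 14016x - 15488
D (-4(E_{2} + D + θ)) (-4(E_{2} + D + θ)) f = -1536x^2 - 2880x - 2112
θ (-4(E_{2} + D + θ)) (-4(E_{2} + D + θ)) f = -1536x^3 - 2880x^2 - 2112x
(E_{2} + D + θ) (-4(E_{2} + D + θ)) (-4(E_{2} + D + θ)) f = -2048x^3 - 8928x^2 - 19008x - 17600
(-4(E_{2} + D + θ)) (-4(E_{2} + D + θ)) (-4(E_{2} + D + θ)) f = 8192x^3 + 35712x^2 + 76032x + 70400
(Δ^3 + (-4(E_{2} + D + θ))^3) f = 8192x^3 + 35712x^2 + 76032x + 70388


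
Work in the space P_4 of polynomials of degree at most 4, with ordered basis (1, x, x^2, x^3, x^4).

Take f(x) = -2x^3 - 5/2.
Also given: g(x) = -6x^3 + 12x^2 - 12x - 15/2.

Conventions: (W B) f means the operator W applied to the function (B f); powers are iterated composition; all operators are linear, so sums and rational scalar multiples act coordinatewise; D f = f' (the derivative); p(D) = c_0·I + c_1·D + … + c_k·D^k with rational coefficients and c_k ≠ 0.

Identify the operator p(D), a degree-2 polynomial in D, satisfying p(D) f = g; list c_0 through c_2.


D^0 f = -2x^3 - 5/2
D^1 f = -6x^2
D^2 f = -12x
matching coefficients of g against c_0 f + c_1 Df + … from the top degree down determines the c_i
solution: c_0 = 3, c_1 = -2, c_2 = 1

p(D) = 3·I − 2·D + D^2, i.e. c_0 = 3, c_1 = -2, c_2 = 1


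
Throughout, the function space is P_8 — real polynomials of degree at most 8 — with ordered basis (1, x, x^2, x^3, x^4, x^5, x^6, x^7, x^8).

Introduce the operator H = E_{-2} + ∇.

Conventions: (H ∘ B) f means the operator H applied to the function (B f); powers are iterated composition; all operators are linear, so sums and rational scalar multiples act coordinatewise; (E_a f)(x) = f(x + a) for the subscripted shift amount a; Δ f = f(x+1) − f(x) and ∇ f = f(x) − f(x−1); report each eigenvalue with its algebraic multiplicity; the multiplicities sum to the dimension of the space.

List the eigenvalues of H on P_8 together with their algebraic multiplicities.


λ = 1 (multiplicity 9)

image of 1: 1
image of x: x - 1
image of x^2: x^2 - 2x + 3
image of x^3: x^3 - 3x^2 + 9x - 7
image of x^4: x^4 - 4x^3 + 18x^2 - 28x + 15
image of x^5: x^5 - 5x^4 + 30x^3 - 70x^2 + 75x - 31
image of x^6: x^6 - 6x^5 + 45x^4 - 140x^3 + 225x^2 - 186x + 63
image of x^7: x^7 - 7x^6 + 63x^5 - 245x^4 + 525x^3 - 651x^2 + 441x - 127
image of x^8: x^8 - 8x^7 + 84x^6 - 392x^5 + 1050x^4 - 1736x^3 + 1764x^2 - 1016x + 255
the matrix is upper triangular; its diagonal is (1, 1, 1, 1, 1, 1, 1, 1, 1)
for a triangular matrix the eigenvalues are the diagonal entries, with algebraic multiplicity their repetition count


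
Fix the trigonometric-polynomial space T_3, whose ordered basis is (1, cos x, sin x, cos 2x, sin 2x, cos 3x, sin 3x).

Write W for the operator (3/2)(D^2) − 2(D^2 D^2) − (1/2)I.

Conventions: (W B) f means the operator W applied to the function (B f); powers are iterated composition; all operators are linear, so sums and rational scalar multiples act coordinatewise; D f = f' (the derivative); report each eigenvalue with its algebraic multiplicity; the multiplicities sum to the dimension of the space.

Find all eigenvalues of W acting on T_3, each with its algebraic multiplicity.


image of 1: -1/2
image of cos x: -4cos x
image of sin x: -4sin x
image of cos 2x: -(77/2)cos 2x
image of sin 2x: -(77/2)sin 2x
image of cos 3x: -176cos 3x
image of sin 3x: -176sin 3x
the matrix is diagonal; its diagonal is (-1/2, -4, -4, -77/2, -77/2, -176, -176)
for a triangular matrix the eigenvalues are the diagonal entries, with algebraic multiplicity their repetition count

λ = -176 (multiplicity 2), λ = -77/2 (multiplicity 2), λ = -4 (multiplicity 2), λ = -1/2 (multiplicity 1)


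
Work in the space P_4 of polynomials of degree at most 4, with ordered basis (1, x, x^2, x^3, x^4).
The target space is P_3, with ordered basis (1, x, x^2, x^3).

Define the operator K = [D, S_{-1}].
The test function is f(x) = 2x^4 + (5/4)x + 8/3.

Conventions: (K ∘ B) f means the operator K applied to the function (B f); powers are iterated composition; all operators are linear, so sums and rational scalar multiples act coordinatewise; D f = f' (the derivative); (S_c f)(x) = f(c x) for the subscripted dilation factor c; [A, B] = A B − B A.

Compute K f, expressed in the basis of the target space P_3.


g(x) = 16x^3 - 5/2

S_{-1} f = 2x^4 - (5/4)x + 8/3
D S_{-1} f = 8x^3 - 5/4
D f = 8x^3 + 5/4
S_{-1} D f = -8x^3 + 5/4
[D, S_{-1}] f = 16x^3 - 5/2


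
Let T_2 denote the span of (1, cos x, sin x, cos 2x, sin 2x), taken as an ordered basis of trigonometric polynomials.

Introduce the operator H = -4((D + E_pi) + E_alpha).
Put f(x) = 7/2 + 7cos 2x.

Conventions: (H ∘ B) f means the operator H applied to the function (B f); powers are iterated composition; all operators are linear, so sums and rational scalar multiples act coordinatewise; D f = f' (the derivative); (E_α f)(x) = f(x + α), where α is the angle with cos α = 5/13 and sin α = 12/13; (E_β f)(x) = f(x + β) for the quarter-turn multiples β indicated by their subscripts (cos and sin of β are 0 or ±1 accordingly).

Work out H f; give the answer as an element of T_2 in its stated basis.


D f = -14sin 2x
E_pi f = 7/2 + 7cos 2x
(D + E_pi) f = 7/2 + 7cos 2x - 14sin 2x
E_alpha f = 7/2 - (833/169)cos 2x - (840/169)sin 2x
((D + E_pi) + E_alpha) f = 7 + (350/169)cos 2x - (3206/169)sin 2x
(-4((D + E_pi) + E_alpha)) f = -28 - (1400/169)cos 2x + (12824/169)sin 2x

the image equals g(x) = -28 - (1400/169)cos 2x + (12824/169)sin 2x


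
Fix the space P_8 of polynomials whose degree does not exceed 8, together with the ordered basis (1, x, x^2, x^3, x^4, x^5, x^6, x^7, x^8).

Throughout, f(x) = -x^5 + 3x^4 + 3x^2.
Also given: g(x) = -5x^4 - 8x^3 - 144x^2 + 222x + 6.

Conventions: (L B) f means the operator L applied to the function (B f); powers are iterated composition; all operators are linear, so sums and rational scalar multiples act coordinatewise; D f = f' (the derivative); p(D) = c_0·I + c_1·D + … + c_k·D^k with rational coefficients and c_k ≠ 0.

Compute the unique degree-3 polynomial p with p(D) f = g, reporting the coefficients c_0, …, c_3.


D^0 f = -x^5 + 3x^4 + 3x^2
D^1 f = -5x^4 + 12x^3 + 6x
D^2 f = -20x^3 + 36x^2 + 6
D^3 f = -60x^2 + 72x
matching coefficients of g against c_0 f + c_1 Df + … from the top degree down determines the c_i
solution: c_0 = 0, c_1 = 1, c_2 = 1, c_3 = 3

p(D) = D + D^2 + 3·D^3, i.e. c_0 = 0, c_1 = 1, c_2 = 1, c_3 = 3


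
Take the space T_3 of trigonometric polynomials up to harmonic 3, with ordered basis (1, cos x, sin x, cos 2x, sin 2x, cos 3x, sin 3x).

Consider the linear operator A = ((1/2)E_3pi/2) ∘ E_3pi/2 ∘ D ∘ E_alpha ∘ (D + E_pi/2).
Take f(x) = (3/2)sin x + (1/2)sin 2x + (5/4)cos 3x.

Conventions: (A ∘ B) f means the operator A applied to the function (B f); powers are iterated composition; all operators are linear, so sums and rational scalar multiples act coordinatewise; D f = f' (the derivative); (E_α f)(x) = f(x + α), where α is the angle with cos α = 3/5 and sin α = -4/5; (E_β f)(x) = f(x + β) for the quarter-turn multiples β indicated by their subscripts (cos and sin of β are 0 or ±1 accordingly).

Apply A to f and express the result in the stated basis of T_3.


the image equals g(x) = -(6/5)cos x + (9/10)sin x + (11/10)cos 2x - (1/5)sin 2x - (351/100)cos 3x + (33/25)sin 3x

D f = (3/2)cos x + cos 2x - (15/4)sin 3x
E_pi/2 f = (3/2)cos x - (1/2)sin 2x + (5/4)sin 3x
(D + E_pi/2) f = 3cos x + cos 2x - (1/2)sin 2x - (5/2)sin 3x
E_alpha (D + E_pi/2) f = (9/5)cos x + (12/5)sin x + (1/5)cos 2x + (11/10)sin 2x + (22/25)cos 3x + (117/50)sin 3x
D E_alpha (D + E_pi/2) f = (12/5)cos x - (9/5)sin x + (11/5)cos 2x - (2/5)sin 2x + (351/50)cos 3x - (66/25)sin 3x
E_3pi/2 D E_alpha (D + E_pi/2) f = (9/5)cos x + (12/5)sin x - (11/5)cos 2x + (2/5)sin 2x - (66/25)cos 3x - (351/50)sin 3x
E_3pi/2 (E_3pi/2 ∘ D ∘ E_alpha ∘ (D + E_pi/2)) f = -(12/5)cos x + (9/5)sin x + (11/5)cos 2x - (2/5)sin 2x - (351/50)cos 3x + (66/25)sin 3x
((1/2)E_3pi/2) (E_3pi/2 ∘ D ∘ E_alpha ∘ (D + E_pi/2)) f = -(6/5)cos x + (9/10)sin x + (11/10)cos 2x - (1/5)sin 2x - (351/100)cos 3x + (33/25)sin 3x


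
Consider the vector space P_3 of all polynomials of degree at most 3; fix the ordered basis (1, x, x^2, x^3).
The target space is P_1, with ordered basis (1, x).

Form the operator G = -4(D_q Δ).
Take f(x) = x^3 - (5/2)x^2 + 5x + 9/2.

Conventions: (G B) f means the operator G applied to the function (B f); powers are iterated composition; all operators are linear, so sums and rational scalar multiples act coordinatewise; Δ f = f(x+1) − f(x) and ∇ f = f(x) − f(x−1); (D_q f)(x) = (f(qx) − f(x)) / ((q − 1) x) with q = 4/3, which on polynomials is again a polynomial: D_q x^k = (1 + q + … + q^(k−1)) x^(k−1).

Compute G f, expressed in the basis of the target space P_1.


the image equals g(x) = -28x + 8

Δ f = 3x^2 - 2x + 7/2
D_q Δ f = 7x - 2
(-4(D_q Δ)) f = -28x + 8


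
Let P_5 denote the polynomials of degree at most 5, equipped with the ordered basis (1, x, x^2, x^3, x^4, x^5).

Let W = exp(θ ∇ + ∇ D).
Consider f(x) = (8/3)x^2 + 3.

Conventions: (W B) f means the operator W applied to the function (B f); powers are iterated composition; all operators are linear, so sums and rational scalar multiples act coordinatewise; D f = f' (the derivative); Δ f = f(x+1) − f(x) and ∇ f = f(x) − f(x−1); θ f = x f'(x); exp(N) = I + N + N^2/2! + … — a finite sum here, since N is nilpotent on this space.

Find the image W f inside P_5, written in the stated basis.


order-1 term: (16/3)x + 16/3
the series for exp(θ ∇ + ∇ D) f terminates at order 1
exp(θ ∇ + ∇ D) f = (8/3)x^2 + (16/3)x + 25/3

the image equals g(x) = (8/3)x^2 + (16/3)x + 25/3


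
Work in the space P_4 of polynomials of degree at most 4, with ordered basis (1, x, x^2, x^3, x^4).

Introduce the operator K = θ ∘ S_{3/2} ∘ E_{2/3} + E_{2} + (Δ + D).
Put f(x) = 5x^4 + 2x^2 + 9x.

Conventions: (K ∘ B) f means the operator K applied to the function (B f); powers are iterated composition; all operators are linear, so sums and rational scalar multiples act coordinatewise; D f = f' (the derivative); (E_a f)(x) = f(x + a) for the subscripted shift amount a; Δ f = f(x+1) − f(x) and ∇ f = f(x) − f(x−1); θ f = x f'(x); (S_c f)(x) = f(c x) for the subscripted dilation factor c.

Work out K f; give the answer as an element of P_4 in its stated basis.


E_{2/3} f = 5x^4 + (40/3)x^3 + (46/3)x^2 + (475/27)x + 638/81
S_{3/2} E_{2/3} f = (405/16)x^4 + 45x^3 + (69/2)x^2 + (475/18)x + 638/81
θ S_{3/2} E_{2/3} f = (405/4)x^4 + 135x^3 + 69x^2 + (475/18)x
E_{2} f = 5x^4 + 40x^3 + 122x^2 + 177x + 106
Δ f = 20x^3 + 30x^2 + 24x + 16
D f = 20x^3 + 4x + 9
(Δ + D) f = 40x^3 + 30x^2 + 28x + 25
(θ ∘ S_{3/2} ∘ E_{2/3} + E_{2} + (Δ + D)) f = (425/4)x^4 + 215x^3 + 221x^2 + (4165/18)x + 131

the result is g(x) = (425/4)x^4 + 215x^3 + 221x^2 + (4165/18)x + 131


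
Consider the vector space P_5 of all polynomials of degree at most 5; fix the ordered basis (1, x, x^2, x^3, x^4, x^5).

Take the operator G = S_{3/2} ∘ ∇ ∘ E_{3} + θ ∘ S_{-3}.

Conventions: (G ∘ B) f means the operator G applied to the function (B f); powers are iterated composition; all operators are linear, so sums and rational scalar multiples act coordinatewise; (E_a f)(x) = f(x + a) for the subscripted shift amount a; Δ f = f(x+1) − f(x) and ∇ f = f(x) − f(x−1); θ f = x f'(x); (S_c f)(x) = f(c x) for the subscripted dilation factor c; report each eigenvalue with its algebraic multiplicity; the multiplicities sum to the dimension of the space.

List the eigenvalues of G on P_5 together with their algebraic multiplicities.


λ = -1215 (multiplicity 1), λ = -81 (multiplicity 1), λ = -3 (multiplicity 1), λ = 0 (multiplicity 1), λ = 18 (multiplicity 1), λ = 324 (multiplicity 1)

image of 1: 0
image of x: -3x + 1
image of x^2: 18x^2 + 3x + 5
image of x^3: -81x^3 + (27/4)x^2 + (45/2)x + 19
image of x^4: 324x^4 + (27/2)x^3 + (135/2)x^2 + 114x + 65
image of x^5: -1215x^5 + (405/16)x^4 + (675/4)x^3 + (855/2)x^2 + (975/2)x + 211
the matrix is upper triangular; its diagonal is (0, -3, 18, -81, 324, -1215)
for a triangular matrix the eigenvalues are the diagonal entries, with algebraic multiplicity their repetition count


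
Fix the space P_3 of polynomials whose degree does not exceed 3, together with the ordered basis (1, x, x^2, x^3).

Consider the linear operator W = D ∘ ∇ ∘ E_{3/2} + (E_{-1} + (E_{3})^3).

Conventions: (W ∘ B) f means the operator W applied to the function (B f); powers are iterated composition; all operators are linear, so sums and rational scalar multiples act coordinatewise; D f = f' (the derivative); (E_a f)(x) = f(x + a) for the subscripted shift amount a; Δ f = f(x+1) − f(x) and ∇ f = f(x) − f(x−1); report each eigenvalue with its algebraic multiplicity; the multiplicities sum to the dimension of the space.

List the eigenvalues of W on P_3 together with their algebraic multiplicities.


image of 1: 2
image of x: 2x + 8
image of x^2: 2x^2 + 16x + 84
image of x^3: 2x^3 + 24x^2 + 252x + 734
the matrix is upper triangular; its diagonal is (2, 2, 2, 2)
for a triangular matrix the eigenvalues are the diagonal entries, with algebraic multiplicity their repetition count

λ = 2 (multiplicity 4)


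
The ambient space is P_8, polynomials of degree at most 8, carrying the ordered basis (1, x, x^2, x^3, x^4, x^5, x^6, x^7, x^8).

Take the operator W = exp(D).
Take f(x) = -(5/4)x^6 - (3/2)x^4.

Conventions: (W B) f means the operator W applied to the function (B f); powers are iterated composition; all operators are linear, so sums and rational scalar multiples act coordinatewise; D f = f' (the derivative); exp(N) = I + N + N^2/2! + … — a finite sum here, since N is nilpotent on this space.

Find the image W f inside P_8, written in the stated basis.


order-1 term: -(15/2)x^5 - 6x^3
order-2 term: -(75/4)x^4 - 9x^2
order-3 term: -25x^3 - 6x
order-4 term: -(75/4)x^2 - 3/2
order-5 term: -(15/2)x
order-6 term: -5/4
the series for exp(D) f terminates at order 6
exp(D) f = -(5/4)x^6 - (15/2)x^5 - (81/4)x^4 - 31x^3 - (111/4)x^2 - (27/2)x - 11/4

g(x) = -(5/4)x^6 - (15/2)x^5 - (81/4)x^4 - 31x^3 - (111/4)x^2 - (27/2)x - 11/4


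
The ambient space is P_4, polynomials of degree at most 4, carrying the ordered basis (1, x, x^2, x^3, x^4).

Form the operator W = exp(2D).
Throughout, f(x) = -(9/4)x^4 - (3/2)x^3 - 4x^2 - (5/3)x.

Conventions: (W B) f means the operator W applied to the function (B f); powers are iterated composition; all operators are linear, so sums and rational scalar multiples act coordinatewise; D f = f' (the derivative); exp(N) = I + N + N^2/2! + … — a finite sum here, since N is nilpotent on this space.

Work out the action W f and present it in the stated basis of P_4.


order-1 term: -18x^3 - 9x^2 - 16x - 10/3
order-2 term: -54x^2 - 18x - 16
order-3 term: -72x - 12
order-4 term: -36
the series for exp(2D) f terminates at order 4
exp(2D) f = -(9/4)x^4 - (39/2)x^3 - 67x^2 - (323/3)x - 202/3

g(x) = -(9/4)x^4 - (39/2)x^3 - 67x^2 - (323/3)x - 202/3


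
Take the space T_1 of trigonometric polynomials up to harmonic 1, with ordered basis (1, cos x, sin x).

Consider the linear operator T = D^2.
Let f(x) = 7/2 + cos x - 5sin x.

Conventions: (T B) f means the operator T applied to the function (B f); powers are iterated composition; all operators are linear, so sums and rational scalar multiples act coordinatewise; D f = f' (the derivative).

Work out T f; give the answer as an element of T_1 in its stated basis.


the result is g(x) = -cos x + 5sin x

D f = -5cos x - sin x
D D f = -cos x + 5sin x


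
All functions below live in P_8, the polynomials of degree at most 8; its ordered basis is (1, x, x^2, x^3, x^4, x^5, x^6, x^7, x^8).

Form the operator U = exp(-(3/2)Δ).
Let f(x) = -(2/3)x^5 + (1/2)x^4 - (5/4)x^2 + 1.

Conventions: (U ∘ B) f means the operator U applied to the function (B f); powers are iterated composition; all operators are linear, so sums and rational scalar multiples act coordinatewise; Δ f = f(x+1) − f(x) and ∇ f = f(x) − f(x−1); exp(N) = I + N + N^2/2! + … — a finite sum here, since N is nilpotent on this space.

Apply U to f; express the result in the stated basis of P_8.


the result is g(x) = -(2/3)x^5 + (11/2)x^4 - 8x^3 - (23/2)x^2 + (85/8)x + 181/32

order-1 term: 5x^4 + 7x^3 + (11/2)x^2 + (23/4)x + 17/8
order-2 term: -15x^3 - (153/4)x^2 - 39x - 279/16
order-3 term: (45/2)x^2 + (243/4)x + 369/8
order-4 term: -(135/8)x - 999/32
order-5 term: 81/16
the series for exp(-(3/2)Δ) f terminates at order 5
exp(-(3/2)Δ) f = -(2/3)x^5 + (11/2)x^4 - 8x^3 - (23/2)x^2 + (85/8)x + 181/32


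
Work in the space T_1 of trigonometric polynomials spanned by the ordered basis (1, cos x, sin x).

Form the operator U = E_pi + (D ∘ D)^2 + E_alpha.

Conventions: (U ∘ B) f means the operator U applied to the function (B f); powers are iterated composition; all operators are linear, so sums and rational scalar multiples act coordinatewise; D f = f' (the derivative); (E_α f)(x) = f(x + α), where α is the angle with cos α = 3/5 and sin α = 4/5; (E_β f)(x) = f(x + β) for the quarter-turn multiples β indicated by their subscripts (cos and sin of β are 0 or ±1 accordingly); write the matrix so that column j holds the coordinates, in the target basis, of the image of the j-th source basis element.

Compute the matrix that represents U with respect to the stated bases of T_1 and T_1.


the matrix is [[2, 0, 0]; [0, 3/5, 4/5]; [0, -4/5, 3/5]] (rows listed top to bottom)

image of 1: 2
image of cos x: (3/5)cos x - (4/5)sin x
image of sin x: (4/5)cos x + (3/5)sin x
each image's coordinates form column j of the matrix


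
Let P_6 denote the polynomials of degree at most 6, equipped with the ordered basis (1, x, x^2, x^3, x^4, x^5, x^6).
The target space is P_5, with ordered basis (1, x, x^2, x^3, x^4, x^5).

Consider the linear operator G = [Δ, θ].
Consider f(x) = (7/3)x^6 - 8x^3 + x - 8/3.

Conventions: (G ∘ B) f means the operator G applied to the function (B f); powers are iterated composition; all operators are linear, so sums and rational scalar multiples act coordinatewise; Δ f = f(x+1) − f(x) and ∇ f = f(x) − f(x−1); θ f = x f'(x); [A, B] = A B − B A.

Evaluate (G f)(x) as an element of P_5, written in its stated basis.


the image equals g(x) = 14x^5 + 70x^4 + 140x^3 + 116x^2 + 22x - 9

θ f = 14x^6 - 24x^3 + x
Δ θ f = 84x^5 + 210x^4 + 280x^3 + 138x^2 + 12x - 9
Δ f = 14x^5 + 35x^4 + (140/3)x^3 + 11x^2 - 10x - 14/3
θ Δ f = 70x^5 + 140x^4 + 140x^3 + 22x^2 - 10x
[Δ, θ] f = 14x^5 + 70x^4 + 140x^3 + 116x^2 + 22x - 9


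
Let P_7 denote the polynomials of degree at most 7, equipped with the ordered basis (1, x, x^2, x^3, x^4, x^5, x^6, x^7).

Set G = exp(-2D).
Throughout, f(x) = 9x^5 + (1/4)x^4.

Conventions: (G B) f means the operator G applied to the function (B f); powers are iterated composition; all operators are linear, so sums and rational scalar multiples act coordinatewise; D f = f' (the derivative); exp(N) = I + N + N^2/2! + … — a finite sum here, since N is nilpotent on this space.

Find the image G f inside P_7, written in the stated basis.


order-1 term: -90x^4 - 2x^3
order-2 term: 360x^3 + 6x^2
order-3 term: -720x^2 - 8x
order-4 term: 720x + 4
order-5 term: -288
the series for exp(-2D) f terminates at order 5
exp(-2D) f = 9x^5 - (359/4)x^4 + 358x^3 - 714x^2 + 712x - 284

the image equals g(x) = 9x^5 - (359/4)x^4 + 358x^3 - 714x^2 + 712x - 284


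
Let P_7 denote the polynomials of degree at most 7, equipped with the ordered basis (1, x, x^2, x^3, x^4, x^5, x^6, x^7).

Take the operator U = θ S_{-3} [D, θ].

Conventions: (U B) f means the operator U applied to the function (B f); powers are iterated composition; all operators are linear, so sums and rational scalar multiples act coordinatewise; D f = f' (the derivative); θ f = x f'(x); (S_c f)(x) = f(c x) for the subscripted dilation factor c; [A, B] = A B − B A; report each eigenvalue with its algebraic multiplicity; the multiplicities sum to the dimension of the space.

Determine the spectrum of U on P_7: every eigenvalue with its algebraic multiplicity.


image of 1: 0
image of x: 0
image of x^2: -6x
image of x^3: 54x^2
image of x^4: -324x^3
image of x^5: 1620x^4
image of x^6: -7290x^5
image of x^7: 30618x^6
the matrix is upper triangular; its diagonal is (0, 0, 0, 0, 0, 0, 0, 0)
for a triangular matrix the eigenvalues are the diagonal entries, with algebraic multiplicity their repetition count

λ = 0 (multiplicity 8)


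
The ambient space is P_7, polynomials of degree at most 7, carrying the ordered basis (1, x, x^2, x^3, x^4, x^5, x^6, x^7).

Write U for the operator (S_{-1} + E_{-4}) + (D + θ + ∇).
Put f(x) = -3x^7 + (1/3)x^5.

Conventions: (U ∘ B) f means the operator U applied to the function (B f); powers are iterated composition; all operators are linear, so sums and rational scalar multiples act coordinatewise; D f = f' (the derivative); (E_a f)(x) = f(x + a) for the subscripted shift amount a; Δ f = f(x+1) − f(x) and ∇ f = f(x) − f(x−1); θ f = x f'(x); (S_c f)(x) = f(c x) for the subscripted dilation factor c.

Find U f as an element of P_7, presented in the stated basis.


S_{-1} f = 3x^7 - (1/3)x^5
E_{-4} f = -3x^7 + 84x^6 - (3023/3)x^5 + (20140/3)x^4 - (80480/3)x^3 + (192896/3)x^2 - (256768/3)x + 146432/3
(S_{-1} + E_{-4}) f = 84x^6 - 1008x^5 + (20140/3)x^4 - (80480/3)x^3 + (192896/3)x^2 - (256768/3)x + 146432/3
D f = -21x^6 + (5/3)x^4
θ f = -21x^7 + (5/3)x^5
∇ f = -21x^6 + 63x^5 - (310/3)x^4 + (305/3)x^3 - (179/3)x^2 + (58/3)x - 8/3
(D + θ + ∇) f = -21x^7 - 42x^6 + (194/3)x^5 - (305/3)x^4 + (305/3)x^3 - (179/3)x^2 + (58/3)x - 8/3
((S_{-1} + E_{-4}) + (D + θ + ∇)) f = -21x^7 + 42x^6 - (2830/3)x^5 + (19835/3)x^4 - 26725x^3 + 64239x^2 - 85570x + 48808

g(x) = -21x^7 + 42x^6 - (2830/3)x^5 + (19835/3)x^4 - 26725x^3 + 64239x^2 - 85570x + 48808


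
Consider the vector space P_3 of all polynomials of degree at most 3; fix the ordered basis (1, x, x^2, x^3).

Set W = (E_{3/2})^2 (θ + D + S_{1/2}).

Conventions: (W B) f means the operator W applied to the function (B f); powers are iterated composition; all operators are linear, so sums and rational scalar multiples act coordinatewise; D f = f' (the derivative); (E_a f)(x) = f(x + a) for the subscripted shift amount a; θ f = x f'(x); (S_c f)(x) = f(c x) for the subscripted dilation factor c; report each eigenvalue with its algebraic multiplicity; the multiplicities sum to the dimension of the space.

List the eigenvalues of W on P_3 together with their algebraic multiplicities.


λ = 1 (multiplicity 1), λ = 3/2 (multiplicity 1), λ = 9/4 (multiplicity 1), λ = 25/8 (multiplicity 1)

image of 1: 1
image of x: (3/2)x + 11/2
image of x^2: (9/4)x^2 + (31/2)x + 105/4
image of x^3: (25/8)x^3 + (249/8)x^2 + (819/8)x + 891/8
the matrix is upper triangular; its diagonal is (1, 3/2, 9/4, 25/8)
for a triangular matrix the eigenvalues are the diagonal entries, with algebraic multiplicity their repetition count


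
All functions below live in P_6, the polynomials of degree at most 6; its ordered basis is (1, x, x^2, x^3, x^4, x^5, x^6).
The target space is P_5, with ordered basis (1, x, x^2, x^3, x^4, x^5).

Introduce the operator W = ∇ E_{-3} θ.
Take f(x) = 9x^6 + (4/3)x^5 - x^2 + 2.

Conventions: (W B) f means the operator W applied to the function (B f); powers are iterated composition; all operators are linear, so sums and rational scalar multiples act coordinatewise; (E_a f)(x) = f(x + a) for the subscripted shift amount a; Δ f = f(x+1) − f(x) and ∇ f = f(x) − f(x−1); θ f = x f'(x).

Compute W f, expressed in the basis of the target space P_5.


the result is g(x) = 324x^5 - (16910/3)x^4 + (118480/3)x^3 - (417850/3)x^2 + (741620/3)x - 529792/3

θ f = 54x^6 + (20/3)x^5 - 2x^2
E_{-3} θ f = 54x^6 - (2896/3)x^5 + 7190x^4 - 28560x^3 + 63808x^2 - 76020x + 37728
∇ (E_{-3} θ) f = 324x^5 - (16910/3)x^4 + (118480/3)x^3 - (417850/3)x^2 + (741620/3)x - 529792/3


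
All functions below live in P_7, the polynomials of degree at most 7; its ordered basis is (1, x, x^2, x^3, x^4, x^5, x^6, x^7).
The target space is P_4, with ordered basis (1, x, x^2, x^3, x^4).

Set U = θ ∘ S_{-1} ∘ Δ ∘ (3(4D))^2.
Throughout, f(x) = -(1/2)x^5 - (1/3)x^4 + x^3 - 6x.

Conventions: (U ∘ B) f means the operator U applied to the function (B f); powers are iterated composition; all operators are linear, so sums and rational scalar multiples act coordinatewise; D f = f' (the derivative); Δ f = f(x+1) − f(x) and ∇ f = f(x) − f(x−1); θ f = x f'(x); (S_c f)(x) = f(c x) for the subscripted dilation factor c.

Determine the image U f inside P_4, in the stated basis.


the image equals g(x) = -8640x^2 + 5472x

D f = -(5/2)x^4 - (4/3)x^3 + 3x^2 - 6
(4D) f = -10x^4 - (16/3)x^3 + 12x^2 - 24
(3(4D)) f = -30x^4 - 16x^3 + 36x^2 - 72
D (3(4D)) f = -120x^3 - 48x^2 + 72x
(4D) (3(4D)) f = -480x^3 - 192x^2 + 288x
(3(4D)) (3(4D)) f = -1440x^3 - 576x^2 + 864x
Δ (3(4D))^2 f = -4320x^2 - 5472x - 1152
S_{-1} Δ (3(4D))^2 f = -4320x^2 + 5472x - 1152
θ (S_{-1} ∘ Δ) (3(4D))^2 f = -8640x^2 + 5472x


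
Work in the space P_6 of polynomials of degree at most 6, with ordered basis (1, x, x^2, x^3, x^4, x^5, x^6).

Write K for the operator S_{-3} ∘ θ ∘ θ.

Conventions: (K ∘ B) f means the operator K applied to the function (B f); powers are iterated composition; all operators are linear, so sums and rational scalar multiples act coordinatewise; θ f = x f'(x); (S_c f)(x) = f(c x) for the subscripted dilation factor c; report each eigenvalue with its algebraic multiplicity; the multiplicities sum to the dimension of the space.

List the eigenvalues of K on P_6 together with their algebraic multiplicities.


image of 1: 0
image of x: -3x
image of x^2: 36x^2
image of x^3: -243x^3
image of x^4: 1296x^4
image of x^5: -6075x^5
image of x^6: 26244x^6
the matrix is upper triangular; its diagonal is (0, -3, 36, -243, 1296, -6075, 26244)
for a triangular matrix the eigenvalues are the diagonal entries, with algebraic multiplicity their repetition count

λ = -6075 (multiplicity 1), λ = -243 (multiplicity 1), λ = -3 (multiplicity 1), λ = 0 (multiplicity 1), λ = 36 (multiplicity 1), λ = 1296 (multiplicity 1), λ = 26244 (multiplicity 1)


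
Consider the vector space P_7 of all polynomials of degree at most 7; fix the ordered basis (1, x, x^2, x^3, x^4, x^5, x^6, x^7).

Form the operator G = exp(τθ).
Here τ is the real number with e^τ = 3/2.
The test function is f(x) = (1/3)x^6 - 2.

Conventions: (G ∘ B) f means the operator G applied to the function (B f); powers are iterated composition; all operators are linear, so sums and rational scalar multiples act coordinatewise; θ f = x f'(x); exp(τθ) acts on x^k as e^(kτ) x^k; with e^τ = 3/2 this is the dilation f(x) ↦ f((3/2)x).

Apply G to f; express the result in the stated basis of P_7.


exp(τθ) x^k = e^(kτ) x^k; with e^τ = 3/2 this sends x^k to (3/2)^k x^k
x^6 ↦ 729/64 x^6
applying this coordinatewise to f: exp(τθ) f = (243/64)x^6 - 2

g(x) = (243/64)x^6 - 2


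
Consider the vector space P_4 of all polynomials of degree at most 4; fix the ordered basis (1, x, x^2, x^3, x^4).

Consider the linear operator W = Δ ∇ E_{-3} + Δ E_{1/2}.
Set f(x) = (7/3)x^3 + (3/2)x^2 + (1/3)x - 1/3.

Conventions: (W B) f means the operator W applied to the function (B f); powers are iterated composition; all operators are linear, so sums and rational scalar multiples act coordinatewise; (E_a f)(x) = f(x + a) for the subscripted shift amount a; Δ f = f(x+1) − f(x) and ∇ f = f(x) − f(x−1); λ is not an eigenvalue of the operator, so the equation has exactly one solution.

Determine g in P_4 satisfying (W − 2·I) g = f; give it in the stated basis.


write g with unknown coordinates in the stated basis and equate coefficients in (W − 2·I) g = f
solving from the highest basis element down gives g = -(7/6)x^3 - (5/2)x^2 - (29/3)x - 17/16
check: W g = -(7/2)x^2 - 19x - 59/24
so W g − 2·g = (7/3)x^3 + (3/2)x^2 + (1/3)x - 1/3 = f ✓

the image equals g(x) = -(7/6)x^3 - (5/2)x^2 - (29/3)x - 17/16


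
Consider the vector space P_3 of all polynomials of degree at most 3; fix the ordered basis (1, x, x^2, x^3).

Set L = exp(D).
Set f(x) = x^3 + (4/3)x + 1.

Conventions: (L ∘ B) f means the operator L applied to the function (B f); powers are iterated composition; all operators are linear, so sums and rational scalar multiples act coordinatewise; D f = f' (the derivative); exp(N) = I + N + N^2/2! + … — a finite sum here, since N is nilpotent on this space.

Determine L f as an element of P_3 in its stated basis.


the image equals g(x) = x^3 + 3x^2 + (13/3)x + 10/3

order-1 term: 3x^2 + 4/3
order-2 term: 3x
order-3 term: 1
the series for exp(D) f terminates at order 3
exp(D) f = x^3 + 3x^2 + (13/3)x + 10/3
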